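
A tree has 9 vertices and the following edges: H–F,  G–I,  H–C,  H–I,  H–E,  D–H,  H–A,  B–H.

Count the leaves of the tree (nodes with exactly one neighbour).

7

Degree-1 nodes: A, B, C, D, E, F, G — 7 of them.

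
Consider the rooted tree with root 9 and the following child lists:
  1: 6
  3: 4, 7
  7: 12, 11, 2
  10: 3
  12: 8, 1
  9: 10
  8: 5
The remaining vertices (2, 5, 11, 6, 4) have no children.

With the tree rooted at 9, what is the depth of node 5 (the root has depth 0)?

Climbing from 5 to the root: 5–8–12–7–3–10–9. That's 6 steps.

6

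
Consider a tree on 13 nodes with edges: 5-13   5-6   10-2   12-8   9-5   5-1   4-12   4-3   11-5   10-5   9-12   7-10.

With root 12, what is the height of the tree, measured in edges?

A deepest node is 7, reached by 12 → 9 → 5 → 10 → 7.
That path has 4 edges, so the height is 4.

4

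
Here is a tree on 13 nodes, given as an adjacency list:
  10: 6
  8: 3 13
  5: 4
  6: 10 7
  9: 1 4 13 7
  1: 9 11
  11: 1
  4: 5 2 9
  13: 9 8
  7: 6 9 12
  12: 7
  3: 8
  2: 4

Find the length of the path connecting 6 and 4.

3

The path is 6 - 7 - 9 - 4, which has 3 edges.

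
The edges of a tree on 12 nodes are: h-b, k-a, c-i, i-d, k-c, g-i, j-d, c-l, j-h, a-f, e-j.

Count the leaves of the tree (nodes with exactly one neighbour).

5

The leaves are b, e, f, g, l.
That is 5 leaves.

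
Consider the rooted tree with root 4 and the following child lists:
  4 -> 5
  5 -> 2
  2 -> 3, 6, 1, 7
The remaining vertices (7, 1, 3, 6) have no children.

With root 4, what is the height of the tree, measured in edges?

3

7 sits deepest: 4 – 5 – 2 – 7 — 3 edges from the root.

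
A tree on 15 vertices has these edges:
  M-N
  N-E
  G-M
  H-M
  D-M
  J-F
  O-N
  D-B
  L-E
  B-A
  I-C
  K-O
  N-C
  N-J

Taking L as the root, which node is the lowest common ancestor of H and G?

Path H→root: H M N E L; path G→root: G M N E L.
First common node: M.

M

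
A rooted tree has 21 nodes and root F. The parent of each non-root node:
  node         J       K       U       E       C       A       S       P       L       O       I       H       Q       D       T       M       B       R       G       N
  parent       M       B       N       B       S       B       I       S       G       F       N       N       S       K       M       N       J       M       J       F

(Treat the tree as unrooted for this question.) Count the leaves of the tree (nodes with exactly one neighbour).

Exactly 12 nodes have a single neighbour: A, C, D, E, H, L, O, P, Q, R, T, U.

12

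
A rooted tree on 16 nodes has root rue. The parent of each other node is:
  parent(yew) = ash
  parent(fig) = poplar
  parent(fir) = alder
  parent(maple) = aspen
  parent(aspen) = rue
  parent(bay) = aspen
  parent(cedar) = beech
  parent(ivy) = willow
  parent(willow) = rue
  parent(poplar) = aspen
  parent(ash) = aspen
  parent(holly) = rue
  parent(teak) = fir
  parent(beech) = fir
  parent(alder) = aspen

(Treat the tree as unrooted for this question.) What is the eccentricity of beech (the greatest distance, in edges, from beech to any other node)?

6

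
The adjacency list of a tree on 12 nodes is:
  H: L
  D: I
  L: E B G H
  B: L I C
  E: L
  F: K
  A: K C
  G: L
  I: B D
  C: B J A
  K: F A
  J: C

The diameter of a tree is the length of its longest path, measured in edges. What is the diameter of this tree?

A longest path is F–K–A–C–B–L–G, with 6 edges.

6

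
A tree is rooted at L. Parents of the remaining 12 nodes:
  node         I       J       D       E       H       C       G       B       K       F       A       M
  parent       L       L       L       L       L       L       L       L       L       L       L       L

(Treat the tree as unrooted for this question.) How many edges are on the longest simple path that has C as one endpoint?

The node farthest from C is M (I, D, J, A, G, F, H, K, B, E also at distance 2), via C-L-M — 2 edges.

2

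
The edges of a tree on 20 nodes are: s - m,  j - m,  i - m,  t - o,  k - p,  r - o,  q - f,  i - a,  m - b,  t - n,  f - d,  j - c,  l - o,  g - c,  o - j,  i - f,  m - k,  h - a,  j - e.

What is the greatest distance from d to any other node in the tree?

Distances from d peak at 7, attained at n.
d – f – i – m – j – o – t – n

7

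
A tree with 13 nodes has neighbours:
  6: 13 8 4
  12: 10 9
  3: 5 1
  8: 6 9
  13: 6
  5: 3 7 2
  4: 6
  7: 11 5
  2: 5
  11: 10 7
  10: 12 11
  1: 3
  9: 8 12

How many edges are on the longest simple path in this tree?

Starting from 4, a farthest node is 1 at distance 10.
One longest path: 4 – 6 – 8 – 9 – 12 – 10 – 11 – 7 – 5 – 3 – 1.
So the diameter is 10.

10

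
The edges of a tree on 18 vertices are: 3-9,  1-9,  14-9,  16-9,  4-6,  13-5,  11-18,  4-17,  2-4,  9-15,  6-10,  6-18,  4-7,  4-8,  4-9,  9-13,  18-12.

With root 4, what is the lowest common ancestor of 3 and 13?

3's ancestor chain is 3, 9, 4 and 13's is 13, 9, 4; they first meet at 9.

9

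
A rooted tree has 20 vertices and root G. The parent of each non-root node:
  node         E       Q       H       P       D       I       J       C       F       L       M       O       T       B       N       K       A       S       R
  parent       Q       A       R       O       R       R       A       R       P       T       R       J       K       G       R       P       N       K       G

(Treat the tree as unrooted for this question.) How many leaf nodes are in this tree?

Degree-1 nodes: B, C, D, E, F, H, I, L, M, S — 10 of them.

10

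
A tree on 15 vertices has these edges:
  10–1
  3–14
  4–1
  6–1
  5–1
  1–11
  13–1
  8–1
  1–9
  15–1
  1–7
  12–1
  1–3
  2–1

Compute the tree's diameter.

3

BFS from 14 reaches 10 last, at distance 3; BFS from 10 confirms no node is farther.
Path: 14-3-1-10.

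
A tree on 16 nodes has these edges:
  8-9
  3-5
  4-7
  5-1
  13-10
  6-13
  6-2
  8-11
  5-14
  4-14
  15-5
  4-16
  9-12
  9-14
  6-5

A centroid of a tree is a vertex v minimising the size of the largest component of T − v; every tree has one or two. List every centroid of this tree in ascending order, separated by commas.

If 5 is removed the pieces have sizes 8, 4, 1, 1, 1, all ≤ ⌊16/2⌋ = 8.
Its neighbour 14 also leaves a largest component of size 8, so both are centroids.

5, 14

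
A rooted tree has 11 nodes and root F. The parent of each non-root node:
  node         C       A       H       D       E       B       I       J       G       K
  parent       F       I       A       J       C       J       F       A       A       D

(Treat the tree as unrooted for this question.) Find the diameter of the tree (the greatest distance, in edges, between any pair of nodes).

7

A longest path is E–C–F–I–A–J–D–K, with 7 edges.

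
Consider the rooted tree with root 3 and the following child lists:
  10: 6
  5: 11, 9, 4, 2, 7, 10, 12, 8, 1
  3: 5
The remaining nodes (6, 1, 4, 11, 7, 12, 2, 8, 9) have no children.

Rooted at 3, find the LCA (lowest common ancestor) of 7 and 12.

Path 7→root: 7 5 3; path 12→root: 12 5 3.
First common node: 5.

5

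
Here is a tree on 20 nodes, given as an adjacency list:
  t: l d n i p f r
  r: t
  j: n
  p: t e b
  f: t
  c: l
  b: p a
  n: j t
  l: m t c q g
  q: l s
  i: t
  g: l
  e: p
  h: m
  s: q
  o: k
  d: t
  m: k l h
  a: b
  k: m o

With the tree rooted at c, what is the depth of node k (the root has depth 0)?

3

Path from c to k: c → l → m → k, which has 3 edges.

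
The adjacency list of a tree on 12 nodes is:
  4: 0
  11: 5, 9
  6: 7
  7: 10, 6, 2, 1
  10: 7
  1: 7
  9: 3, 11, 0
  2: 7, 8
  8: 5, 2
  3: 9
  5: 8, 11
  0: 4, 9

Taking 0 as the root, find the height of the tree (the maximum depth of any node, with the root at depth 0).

The longest root-to-leaf path is 0 – 9 – 11 – 5 – 8 – 2 – 7 – 1 (7 edges).

7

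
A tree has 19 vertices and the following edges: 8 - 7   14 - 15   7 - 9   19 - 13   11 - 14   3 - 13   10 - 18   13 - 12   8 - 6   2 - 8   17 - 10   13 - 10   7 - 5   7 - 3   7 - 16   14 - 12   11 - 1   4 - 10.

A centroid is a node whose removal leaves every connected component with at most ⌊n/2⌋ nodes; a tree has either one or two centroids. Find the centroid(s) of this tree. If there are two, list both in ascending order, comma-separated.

13

Removing 13 splits the tree into components of sizes 8, 5, 4, 1; the largest is 8 ≤ ⌊19/2⌋ = 9.
No neighbour of 13 does as well, so 13 is the unique centroid.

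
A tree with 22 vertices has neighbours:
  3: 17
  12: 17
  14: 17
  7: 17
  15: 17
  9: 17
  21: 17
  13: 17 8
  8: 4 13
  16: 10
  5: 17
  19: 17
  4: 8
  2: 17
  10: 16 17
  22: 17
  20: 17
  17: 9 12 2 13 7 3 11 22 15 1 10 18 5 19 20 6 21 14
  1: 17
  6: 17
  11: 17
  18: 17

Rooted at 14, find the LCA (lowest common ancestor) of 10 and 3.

17

10's ancestor chain is 10, 17, 14 and 3's is 3, 17, 14; they first meet at 17.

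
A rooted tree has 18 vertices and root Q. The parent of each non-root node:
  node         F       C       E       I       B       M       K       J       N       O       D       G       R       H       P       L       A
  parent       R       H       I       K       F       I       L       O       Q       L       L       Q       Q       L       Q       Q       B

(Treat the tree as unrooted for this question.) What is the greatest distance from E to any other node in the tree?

8

The node farthest from E is A, via E – I – K – L – Q – R – F – B – A — 8 edges.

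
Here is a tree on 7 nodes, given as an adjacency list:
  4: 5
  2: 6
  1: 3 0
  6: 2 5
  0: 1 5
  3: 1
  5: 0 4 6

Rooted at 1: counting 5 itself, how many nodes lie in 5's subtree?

4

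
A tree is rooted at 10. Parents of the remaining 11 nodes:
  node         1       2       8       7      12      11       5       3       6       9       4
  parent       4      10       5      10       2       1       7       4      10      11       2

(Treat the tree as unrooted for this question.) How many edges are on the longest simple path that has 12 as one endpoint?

5

A farthest node from 12 is 8 (9 also at distance 5).
The path 12-2-10-7-5-8 has 5 edges.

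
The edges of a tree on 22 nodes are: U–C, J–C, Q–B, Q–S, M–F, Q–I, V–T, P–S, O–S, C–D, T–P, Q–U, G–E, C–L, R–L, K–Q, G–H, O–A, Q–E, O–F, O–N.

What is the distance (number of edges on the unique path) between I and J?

4

Walking from I: I - Q - U - C - J. Length 4.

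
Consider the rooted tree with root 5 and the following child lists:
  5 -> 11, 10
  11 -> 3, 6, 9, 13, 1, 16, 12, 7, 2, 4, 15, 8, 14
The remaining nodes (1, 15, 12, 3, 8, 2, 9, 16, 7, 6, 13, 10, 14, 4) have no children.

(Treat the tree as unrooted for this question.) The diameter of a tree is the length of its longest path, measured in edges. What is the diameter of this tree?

A longest path is 10–5–11–14, with 3 edges.

3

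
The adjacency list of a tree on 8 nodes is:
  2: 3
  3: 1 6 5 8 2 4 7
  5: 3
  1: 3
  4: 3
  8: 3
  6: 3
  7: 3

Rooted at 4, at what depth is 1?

2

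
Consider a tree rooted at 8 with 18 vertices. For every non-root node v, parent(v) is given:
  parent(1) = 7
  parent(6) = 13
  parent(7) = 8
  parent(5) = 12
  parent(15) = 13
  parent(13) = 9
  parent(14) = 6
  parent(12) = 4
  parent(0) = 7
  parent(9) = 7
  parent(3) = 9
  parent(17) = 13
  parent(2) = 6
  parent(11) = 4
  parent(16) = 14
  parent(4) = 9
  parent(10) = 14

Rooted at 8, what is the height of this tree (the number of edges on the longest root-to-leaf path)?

6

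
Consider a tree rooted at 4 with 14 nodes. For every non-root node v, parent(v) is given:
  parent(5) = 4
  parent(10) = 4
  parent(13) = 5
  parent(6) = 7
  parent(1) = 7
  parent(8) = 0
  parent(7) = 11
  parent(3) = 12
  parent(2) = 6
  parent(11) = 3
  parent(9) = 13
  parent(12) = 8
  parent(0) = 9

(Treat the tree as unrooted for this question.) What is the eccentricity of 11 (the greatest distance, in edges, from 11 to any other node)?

9

The node farthest from 11 is 10, via 11-3-12-8-0-9-13-5-4-10 — 9 edges.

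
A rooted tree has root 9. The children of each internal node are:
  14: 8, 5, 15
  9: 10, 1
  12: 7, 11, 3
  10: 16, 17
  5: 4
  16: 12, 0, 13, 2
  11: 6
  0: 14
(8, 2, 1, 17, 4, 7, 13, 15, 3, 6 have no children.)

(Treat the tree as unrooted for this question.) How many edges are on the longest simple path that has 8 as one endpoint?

6

The node farthest from 8 is 1 (6 also at distance 6), via 8-14-0-16-10-9-1 — 6 edges.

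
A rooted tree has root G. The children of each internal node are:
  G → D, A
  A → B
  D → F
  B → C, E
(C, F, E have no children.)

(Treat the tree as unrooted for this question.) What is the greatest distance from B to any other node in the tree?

4

The node farthest from B is F, via B-A-G-D-F — 4 edges.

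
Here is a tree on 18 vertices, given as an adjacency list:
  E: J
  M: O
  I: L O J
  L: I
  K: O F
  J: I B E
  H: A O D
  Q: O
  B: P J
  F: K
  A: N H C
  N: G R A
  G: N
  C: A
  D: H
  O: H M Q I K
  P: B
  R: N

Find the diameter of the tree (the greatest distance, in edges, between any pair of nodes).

8

Starting from R, a farthest node is P at distance 8.
One longest path: R – N – A – H – O – I – J – B – P.
So the diameter is 8.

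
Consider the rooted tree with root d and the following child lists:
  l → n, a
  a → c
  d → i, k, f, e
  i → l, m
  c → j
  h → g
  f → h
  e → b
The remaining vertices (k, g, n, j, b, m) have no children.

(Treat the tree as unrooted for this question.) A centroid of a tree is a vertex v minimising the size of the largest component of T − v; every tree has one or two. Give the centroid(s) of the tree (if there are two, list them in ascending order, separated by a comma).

d, i

Removing i splits the tree into components of sizes 7, 5, 1; the largest is 7 ≤ ⌊14/2⌋ = 7.
d is adjacent to i and is also a centroid (the largest component after removing it is likewise 7).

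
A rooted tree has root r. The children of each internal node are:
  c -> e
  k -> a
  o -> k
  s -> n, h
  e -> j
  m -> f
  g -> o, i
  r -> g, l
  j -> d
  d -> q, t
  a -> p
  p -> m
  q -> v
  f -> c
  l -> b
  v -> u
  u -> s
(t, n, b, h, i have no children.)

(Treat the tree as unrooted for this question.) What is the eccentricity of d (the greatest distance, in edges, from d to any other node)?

The node farthest from d is b, via d – j – e – c – f – m – p – a – k – o – g – r – l – b — 13 edges.

13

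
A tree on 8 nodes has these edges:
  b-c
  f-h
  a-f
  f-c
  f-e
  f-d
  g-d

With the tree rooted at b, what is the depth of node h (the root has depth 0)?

3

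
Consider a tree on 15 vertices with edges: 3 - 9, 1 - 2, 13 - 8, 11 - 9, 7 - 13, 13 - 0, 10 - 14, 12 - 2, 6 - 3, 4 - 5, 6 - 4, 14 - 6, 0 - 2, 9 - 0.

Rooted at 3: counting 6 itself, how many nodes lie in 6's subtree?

5

Descendants of 6 (including itself): 6, 14, 4, 10, 5. That's 5.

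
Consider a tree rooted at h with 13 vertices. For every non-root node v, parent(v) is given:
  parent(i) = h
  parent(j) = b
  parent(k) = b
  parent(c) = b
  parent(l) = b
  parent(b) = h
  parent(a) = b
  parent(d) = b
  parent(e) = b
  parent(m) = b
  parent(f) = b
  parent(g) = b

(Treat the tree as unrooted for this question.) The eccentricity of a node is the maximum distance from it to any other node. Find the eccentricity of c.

3

A farthest node from c is i.
The path c – b – h – i has 3 edges.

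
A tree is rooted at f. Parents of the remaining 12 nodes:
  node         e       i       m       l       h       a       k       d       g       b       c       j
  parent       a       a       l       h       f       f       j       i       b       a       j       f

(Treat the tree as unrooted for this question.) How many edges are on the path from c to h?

3

c - j - f - h: 3 edges.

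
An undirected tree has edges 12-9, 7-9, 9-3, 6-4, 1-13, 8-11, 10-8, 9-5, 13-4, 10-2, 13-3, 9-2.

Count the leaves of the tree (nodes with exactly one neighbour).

Exactly 6 nodes have a single neighbour: 1, 5, 6, 7, 11, 12.

6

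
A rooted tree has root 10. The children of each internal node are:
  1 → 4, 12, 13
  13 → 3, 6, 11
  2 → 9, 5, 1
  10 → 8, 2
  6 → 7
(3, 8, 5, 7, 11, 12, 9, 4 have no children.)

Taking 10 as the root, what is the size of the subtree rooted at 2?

Descendants of 2 (including itself): 2, 1, 9, 5, 13, 4, 12, 6, 3, 11, 7. That's 11.

11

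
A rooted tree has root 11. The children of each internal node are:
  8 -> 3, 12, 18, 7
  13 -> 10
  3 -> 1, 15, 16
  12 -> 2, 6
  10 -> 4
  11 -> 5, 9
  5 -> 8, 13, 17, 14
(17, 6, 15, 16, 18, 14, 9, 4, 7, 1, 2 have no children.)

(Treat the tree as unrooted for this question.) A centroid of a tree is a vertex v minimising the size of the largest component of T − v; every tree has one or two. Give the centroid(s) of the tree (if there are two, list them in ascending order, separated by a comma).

8

Removing 8 splits the tree into components of sizes 8, 4, 3, 1, 1; the largest is 8 ≤ ⌊18/2⌋ = 9.
No neighbour of 8 does as well, so 8 is the unique centroid.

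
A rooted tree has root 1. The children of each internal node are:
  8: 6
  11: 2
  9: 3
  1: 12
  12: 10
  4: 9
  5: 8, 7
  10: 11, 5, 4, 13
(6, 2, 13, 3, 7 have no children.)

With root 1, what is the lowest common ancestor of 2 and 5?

10

2's ancestor chain is 2, 11, 10, 12, 1 and 5's is 5, 10, 12, 1; they first meet at 10.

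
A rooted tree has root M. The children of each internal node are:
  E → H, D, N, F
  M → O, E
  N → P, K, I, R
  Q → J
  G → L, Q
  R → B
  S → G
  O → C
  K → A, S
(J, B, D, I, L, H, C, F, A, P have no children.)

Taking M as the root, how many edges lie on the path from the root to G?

Path from M to G: M–E–N–K–S–G, which has 5 edges.

5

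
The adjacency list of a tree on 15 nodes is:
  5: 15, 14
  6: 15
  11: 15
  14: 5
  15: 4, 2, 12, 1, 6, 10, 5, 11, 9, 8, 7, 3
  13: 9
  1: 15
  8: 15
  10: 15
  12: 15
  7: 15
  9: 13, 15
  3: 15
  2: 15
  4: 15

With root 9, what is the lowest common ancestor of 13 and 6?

9

13's ancestor chain is 13, 9 and 6's is 6, 15, 9; they first meet at 9.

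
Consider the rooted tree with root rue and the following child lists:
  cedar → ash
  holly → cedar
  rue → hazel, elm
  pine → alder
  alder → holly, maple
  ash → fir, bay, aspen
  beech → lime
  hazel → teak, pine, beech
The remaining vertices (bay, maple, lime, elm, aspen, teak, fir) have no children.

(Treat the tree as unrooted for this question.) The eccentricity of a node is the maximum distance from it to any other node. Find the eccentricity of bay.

The node farthest from bay is elm (lime also at distance 8), via bay–ash–cedar–holly–alder–pine–hazel–rue–elm — 8 edges.

8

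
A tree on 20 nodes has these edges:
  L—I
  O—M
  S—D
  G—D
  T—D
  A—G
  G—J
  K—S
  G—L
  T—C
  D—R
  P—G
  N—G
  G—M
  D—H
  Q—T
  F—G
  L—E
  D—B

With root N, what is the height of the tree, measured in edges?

4

The longest root-to-leaf path is N – G – D – T – Q (4 edges).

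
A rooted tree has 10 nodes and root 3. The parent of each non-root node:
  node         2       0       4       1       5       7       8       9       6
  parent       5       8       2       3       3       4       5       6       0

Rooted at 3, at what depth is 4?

Climbing from 4 to the root: 4 → 2 → 5 → 3. That's 3 steps.

3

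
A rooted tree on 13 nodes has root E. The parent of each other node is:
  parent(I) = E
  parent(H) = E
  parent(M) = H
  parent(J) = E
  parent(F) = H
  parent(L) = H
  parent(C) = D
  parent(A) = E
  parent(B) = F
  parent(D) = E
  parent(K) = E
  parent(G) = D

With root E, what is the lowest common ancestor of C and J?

E

Ancestors of C (toward the root): C, D, E.
Ancestors of J: J, E.
The deepest node appearing in both lists is E.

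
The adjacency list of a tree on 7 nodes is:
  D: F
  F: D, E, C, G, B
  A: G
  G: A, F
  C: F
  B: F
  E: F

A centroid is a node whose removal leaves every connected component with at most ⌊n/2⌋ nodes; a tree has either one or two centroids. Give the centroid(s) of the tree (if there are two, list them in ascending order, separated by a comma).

If F is removed the pieces have sizes 2, 1, 1, 1, 1, all ≤ ⌊7/2⌋ = 3.
No neighbour of F does as well, so F is the unique centroid.

F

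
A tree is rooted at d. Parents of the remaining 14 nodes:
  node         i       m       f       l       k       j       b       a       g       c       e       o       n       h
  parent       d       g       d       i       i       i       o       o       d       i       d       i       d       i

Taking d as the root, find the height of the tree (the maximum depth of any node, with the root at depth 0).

3

The longest root-to-leaf path is d → i → o → b (3 edges).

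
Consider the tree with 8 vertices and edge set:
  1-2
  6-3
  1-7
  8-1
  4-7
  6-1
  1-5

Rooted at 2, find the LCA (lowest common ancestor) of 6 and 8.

Ancestors of 6 (toward the root): 6, 1, 2.
Ancestors of 8: 8, 1, 2.
The deepest node appearing in both lists is 1.

1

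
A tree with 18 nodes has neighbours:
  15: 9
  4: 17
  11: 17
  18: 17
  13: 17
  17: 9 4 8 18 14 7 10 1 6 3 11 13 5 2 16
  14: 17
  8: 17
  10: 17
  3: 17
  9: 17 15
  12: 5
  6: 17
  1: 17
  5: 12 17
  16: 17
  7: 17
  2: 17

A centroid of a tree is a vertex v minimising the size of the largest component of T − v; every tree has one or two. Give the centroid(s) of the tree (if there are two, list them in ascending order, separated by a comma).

17

If 17 is removed the pieces have sizes 2, 2, 1, 1, 1, 1, 1, 1, 1, 1, 1, 1, 1, 1, 1, all ≤ ⌊18/2⌋ = 9.
No neighbour of 17 does as well, so 17 is the unique centroid.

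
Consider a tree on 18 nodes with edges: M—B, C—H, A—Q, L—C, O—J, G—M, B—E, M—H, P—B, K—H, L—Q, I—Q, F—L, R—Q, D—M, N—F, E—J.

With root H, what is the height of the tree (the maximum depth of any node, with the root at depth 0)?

O sits deepest: H–M–B–E–J–O — 5 edges from the root.

5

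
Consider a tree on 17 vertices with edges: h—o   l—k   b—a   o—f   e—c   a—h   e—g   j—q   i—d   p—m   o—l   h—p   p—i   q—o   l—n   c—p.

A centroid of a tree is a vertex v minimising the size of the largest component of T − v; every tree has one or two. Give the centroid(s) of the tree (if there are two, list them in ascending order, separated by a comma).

h

If h is removed the pieces have sizes 7, 7, 2, all ≤ ⌊17/2⌋ = 8.
Every other node leaves some component of size > 8, so the centroid is unique.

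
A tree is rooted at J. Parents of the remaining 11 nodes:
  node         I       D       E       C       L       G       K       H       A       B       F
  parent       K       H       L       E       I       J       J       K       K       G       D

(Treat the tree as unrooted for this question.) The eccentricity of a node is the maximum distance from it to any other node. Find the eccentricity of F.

A farthest node from F is C.
The path F – D – H – K – I – L – E – C has 7 edges.

7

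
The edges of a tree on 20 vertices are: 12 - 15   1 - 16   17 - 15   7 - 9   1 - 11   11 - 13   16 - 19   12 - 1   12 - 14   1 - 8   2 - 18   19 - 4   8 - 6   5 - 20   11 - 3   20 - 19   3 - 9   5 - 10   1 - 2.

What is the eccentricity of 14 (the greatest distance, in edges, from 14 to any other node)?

7

A farthest node from 14 is 10.
The path 14-12-1-16-19-20-5-10 has 7 edges.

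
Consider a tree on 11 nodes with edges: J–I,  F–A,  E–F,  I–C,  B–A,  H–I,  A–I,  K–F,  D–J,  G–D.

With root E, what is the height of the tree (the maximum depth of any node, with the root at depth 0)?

6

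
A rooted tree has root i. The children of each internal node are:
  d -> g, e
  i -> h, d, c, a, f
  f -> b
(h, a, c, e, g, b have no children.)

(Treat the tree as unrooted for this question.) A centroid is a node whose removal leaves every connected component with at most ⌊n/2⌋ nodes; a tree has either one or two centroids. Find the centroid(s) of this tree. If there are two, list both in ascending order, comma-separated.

i

Removing i splits the tree into components of sizes 3, 2, 1, 1, 1; the largest is 3 ≤ ⌊9/2⌋ = 4.
No neighbour of i does as well, so i is the unique centroid.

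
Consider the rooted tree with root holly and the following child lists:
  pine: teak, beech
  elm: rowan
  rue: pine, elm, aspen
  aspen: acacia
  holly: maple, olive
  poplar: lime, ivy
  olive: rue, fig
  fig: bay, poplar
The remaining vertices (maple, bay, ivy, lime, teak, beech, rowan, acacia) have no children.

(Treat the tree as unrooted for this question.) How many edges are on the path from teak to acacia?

teak - pine - rue - aspen - acacia: 4 edges.

4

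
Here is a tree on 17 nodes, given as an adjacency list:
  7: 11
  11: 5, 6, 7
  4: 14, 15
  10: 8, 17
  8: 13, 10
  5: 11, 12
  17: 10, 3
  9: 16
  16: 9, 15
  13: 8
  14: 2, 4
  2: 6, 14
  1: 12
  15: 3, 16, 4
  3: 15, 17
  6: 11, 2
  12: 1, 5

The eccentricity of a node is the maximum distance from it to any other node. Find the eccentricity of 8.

The node farthest from 8 is 1, via 8-10-17-3-15-4-14-2-6-11-5-12-1 — 12 edges.

12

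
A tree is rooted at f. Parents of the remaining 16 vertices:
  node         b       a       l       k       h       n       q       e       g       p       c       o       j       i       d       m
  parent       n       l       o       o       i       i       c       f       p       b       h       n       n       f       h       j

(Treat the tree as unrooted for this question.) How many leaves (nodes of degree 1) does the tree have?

7

Exactly 7 nodes have a single neighbour: a, d, e, g, k, m, q.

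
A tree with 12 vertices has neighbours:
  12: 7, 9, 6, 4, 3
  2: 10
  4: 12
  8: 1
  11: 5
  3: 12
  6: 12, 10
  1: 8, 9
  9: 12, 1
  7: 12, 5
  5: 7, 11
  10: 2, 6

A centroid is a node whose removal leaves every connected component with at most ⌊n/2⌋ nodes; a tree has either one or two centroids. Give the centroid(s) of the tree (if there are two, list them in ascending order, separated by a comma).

Removing 12 splits the tree into components of sizes 3, 3, 3, 1, 1; the largest is 3 ≤ ⌊12/2⌋ = 6.
No neighbour of 12 does as well, so 12 is the unique centroid.

12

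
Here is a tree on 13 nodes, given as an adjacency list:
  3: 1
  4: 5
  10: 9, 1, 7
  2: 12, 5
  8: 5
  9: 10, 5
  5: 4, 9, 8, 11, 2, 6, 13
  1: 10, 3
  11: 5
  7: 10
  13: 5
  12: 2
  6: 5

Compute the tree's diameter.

A longest path is 12 – 2 – 5 – 9 – 10 – 1 – 3, with 6 edges.

6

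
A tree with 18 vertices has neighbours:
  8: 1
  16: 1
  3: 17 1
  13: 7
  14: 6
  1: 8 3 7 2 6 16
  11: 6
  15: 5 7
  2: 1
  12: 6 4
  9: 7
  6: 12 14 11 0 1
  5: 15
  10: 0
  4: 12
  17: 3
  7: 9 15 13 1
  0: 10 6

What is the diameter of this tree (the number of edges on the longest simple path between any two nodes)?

BFS from 5 reaches 10 last, at distance 6; BFS from 10 confirms no node is farther.
Path: 5–15–7–1–6–0–10.

6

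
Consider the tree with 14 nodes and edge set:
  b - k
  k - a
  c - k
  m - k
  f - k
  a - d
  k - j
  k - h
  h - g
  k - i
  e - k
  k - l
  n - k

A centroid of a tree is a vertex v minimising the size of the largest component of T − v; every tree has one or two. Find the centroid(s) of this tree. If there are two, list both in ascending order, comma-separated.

If k is removed the pieces have sizes 2, 2, 1, 1, 1, 1, 1, 1, 1, 1, 1, all ≤ ⌊14/2⌋ = 7.
No neighbour of k does as well, so k is the unique centroid.

k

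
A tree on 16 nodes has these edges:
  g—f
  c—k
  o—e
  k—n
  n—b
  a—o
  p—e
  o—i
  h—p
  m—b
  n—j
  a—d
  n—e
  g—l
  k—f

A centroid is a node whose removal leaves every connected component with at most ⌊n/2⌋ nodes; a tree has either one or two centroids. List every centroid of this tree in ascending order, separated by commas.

Delete n: the remaining components have sizes 7, 5, 2, 1. Max 7 ≤ 8, so n is a centroid.
No neighbour of n does as well, so n is the unique centroid.

n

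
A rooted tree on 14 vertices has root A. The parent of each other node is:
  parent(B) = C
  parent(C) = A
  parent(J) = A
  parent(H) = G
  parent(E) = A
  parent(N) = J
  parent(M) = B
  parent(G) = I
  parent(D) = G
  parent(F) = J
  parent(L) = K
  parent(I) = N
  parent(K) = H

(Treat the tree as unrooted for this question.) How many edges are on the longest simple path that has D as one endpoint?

8

The node farthest from D is M, via D – G – I – N – J – A – C – B – M — 8 edges.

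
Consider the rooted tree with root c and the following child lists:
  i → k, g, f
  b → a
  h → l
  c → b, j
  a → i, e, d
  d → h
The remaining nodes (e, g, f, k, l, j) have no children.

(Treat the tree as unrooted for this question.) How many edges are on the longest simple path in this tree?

BFS from j reaches l last, at distance 6; BFS from l confirms no node is farther.
Path: j – c – b – a – d – h – l.

6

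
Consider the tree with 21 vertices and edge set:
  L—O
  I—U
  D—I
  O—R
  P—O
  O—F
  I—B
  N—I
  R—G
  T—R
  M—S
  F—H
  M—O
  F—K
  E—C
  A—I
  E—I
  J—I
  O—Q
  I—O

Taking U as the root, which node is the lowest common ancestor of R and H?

O

Ancestors of R (toward the root): R, O, I, U.
Ancestors of H: H, F, O, I, U.
The deepest node appearing in both lists is O.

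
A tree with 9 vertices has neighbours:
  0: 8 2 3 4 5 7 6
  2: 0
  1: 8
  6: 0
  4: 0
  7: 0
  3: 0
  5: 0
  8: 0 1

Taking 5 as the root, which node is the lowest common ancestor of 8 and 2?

0

Ancestors of 8 (toward the root): 8, 0, 5.
Ancestors of 2: 2, 0, 5.
The deepest node appearing in both lists is 0.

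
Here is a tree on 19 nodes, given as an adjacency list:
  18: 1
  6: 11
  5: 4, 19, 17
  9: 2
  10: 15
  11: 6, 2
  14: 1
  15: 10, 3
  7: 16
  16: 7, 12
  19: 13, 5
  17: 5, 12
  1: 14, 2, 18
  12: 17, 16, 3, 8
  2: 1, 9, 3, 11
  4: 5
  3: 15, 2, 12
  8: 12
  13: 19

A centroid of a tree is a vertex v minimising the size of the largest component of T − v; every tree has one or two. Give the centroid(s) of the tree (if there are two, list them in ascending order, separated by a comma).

3

If 3 is removed the pieces have sizes 9, 7, 2, all ≤ ⌊19/2⌋ = 9.
Every other node leaves some component of size > 9, so the centroid is unique.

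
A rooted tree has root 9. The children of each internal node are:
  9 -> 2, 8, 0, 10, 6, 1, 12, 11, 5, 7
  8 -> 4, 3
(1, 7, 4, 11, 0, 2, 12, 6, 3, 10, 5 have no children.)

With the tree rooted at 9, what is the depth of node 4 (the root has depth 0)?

2

9–8–4 — 2 edges.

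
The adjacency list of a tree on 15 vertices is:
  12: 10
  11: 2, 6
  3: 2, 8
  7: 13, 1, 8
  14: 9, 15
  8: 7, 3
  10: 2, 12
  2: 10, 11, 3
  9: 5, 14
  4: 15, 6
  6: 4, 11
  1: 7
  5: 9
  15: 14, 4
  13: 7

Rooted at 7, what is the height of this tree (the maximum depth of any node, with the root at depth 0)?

5 sits deepest: 7 – 8 – 3 – 2 – 11 – 6 – 4 – 15 – 14 – 9 – 5 — 10 edges from the root.

10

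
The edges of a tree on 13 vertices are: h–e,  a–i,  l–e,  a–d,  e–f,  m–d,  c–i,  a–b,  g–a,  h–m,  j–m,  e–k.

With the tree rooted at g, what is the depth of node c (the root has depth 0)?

3

Climbing from c to the root: c – i – a – g. That's 3 steps.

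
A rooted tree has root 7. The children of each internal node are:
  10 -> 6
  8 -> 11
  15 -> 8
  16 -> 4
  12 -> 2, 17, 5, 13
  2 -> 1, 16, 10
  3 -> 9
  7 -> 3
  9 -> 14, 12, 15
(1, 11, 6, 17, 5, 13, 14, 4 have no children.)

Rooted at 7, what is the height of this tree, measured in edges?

The longest root-to-leaf path is 7 – 3 – 9 – 12 – 2 – 16 – 4 (6 edges).

6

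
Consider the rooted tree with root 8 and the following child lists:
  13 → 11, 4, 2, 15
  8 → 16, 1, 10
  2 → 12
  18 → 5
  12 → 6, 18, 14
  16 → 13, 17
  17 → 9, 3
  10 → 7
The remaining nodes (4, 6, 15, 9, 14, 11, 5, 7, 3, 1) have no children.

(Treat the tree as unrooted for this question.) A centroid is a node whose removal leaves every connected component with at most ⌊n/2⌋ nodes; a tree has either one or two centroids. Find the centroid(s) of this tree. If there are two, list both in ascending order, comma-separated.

13

Delete 13: the remaining components have sizes 8, 6, 1, 1, 1. Max 8 ≤ 9, so 13 is a centroid.
Every other node leaves some component of size > 9, so the centroid is unique.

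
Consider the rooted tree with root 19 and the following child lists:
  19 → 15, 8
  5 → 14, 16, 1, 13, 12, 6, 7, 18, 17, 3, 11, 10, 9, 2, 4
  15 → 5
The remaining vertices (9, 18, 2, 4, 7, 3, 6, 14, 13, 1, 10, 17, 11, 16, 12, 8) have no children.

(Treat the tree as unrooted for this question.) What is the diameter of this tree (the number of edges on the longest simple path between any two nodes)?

Starting from 8, a farthest node is 7 at distance 4.
One longest path: 8-19-15-5-7.
So the diameter is 4.

4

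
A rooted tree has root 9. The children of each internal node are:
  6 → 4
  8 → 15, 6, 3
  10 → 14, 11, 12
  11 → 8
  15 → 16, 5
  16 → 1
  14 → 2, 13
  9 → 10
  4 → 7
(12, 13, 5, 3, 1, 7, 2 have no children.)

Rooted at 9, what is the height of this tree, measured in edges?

7 sits deepest: 9 – 10 – 11 – 8 – 6 – 4 – 7 — 6 edges from the root.

6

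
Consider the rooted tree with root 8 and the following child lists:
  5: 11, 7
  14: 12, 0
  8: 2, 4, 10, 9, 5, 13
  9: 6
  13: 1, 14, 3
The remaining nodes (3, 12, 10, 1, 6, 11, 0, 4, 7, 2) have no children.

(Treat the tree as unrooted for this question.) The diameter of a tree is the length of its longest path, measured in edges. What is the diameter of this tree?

BFS from 7 reaches 0 last, at distance 5; BFS from 0 confirms no node is farther.
Path: 7–5–8–13–14–0.

5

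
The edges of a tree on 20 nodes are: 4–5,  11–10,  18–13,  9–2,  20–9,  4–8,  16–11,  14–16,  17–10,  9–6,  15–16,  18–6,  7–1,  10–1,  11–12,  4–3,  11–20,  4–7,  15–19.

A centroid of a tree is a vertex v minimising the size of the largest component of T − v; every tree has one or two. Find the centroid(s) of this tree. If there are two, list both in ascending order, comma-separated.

If 11 is removed the pieces have sizes 8, 6, 4, 1, all ≤ ⌊20/2⌋ = 10.
Every other node leaves some component of size > 10, so the centroid is unique.

11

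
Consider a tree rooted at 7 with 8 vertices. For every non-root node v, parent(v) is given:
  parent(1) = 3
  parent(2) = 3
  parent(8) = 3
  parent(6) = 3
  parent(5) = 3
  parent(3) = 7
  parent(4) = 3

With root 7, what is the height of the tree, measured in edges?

A deepest node is 6, reached by 7 → 3 → 6.
That path has 2 edges, so the height is 2.

2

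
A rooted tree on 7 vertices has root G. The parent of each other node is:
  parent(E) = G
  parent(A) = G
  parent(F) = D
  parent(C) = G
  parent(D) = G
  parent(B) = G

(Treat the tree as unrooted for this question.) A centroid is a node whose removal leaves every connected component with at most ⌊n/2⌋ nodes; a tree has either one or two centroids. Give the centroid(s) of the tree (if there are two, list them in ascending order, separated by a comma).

G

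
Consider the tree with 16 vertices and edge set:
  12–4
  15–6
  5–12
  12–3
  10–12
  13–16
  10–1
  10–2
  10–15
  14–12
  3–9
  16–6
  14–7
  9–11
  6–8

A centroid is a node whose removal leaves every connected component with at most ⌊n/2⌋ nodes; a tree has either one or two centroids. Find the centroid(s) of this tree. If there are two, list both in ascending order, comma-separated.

Removing 12 splits the tree into components of sizes 8, 3, 2, 1, 1; the largest is 8 ≤ ⌊16/2⌋ = 8.
Its neighbour 10 also leaves a largest component of size 8, so both are centroids.

10, 12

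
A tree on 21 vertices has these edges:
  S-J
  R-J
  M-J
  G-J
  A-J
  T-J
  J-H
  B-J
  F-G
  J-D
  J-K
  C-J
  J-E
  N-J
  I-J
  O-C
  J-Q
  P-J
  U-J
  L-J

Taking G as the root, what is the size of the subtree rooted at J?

19

Descendants of J (including itself): J, C, H, U, I, N, P, R, M, Q, L, D, K, E, T, B, A, S, O. That's 19.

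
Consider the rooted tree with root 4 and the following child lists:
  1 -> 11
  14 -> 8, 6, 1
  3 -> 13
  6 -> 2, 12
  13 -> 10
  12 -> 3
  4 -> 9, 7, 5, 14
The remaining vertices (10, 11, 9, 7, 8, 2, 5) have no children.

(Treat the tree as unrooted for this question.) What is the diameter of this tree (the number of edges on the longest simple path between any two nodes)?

A longest path is 5–4–14–6–12–3–13–10, with 7 edges.

7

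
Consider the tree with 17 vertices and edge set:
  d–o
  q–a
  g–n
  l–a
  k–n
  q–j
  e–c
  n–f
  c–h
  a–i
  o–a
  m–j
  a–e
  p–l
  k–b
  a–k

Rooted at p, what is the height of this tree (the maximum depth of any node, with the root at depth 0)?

g sits deepest: p-l-a-k-n-g — 5 edges from the root.

5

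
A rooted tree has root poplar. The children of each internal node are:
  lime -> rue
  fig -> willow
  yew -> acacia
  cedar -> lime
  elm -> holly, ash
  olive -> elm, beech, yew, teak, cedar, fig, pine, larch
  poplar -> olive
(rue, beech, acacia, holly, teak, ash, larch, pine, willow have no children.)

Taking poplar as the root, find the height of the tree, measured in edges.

4

rue sits deepest: poplar – olive – cedar – lime – rue — 4 edges from the root.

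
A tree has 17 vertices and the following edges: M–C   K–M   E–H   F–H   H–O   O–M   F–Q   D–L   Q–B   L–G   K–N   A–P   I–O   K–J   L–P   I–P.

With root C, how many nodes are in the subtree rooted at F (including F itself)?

The subtree rooted at F contains: F, Q, B — 3 nodes.

3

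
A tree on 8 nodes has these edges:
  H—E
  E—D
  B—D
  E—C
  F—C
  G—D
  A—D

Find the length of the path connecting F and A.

4

Walking from F: F - C - E - D - A. Length 4.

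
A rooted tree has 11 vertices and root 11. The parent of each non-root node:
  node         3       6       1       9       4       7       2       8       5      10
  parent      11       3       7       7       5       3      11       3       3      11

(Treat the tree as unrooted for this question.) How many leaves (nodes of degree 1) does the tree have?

Exactly 7 nodes have a single neighbour: 1, 2, 4, 6, 8, 9, 10.

7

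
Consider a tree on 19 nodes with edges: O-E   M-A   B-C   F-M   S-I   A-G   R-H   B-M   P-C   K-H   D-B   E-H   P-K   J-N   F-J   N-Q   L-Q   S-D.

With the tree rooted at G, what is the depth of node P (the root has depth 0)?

Climbing from P to the root: P → C → B → M → A → G. That's 5 steps.

5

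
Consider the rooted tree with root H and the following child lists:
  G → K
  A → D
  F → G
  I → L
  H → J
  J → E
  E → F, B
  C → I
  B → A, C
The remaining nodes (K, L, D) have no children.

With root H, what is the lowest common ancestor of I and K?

I's ancestor chain is I, C, B, E, J, H and K's is K, G, F, E, J, H; they first meet at E.

E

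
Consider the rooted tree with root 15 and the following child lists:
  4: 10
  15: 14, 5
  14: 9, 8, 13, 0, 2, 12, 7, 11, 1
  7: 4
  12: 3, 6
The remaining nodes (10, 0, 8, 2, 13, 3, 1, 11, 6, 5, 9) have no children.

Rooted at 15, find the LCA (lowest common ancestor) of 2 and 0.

Ancestors of 2 (toward the root): 2, 14, 15.
Ancestors of 0: 0, 14, 15.
The deepest node appearing in both lists is 14.

14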